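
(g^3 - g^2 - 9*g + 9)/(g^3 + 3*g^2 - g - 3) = (g - 3)/(g + 1)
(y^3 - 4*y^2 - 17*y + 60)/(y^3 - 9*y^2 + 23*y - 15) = (y + 4)/(y - 1)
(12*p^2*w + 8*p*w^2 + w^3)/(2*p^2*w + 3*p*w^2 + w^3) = (6*p + w)/(p + w)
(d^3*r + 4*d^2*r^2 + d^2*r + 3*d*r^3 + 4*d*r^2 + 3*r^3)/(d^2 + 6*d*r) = r*(d^3 + 4*d^2*r + d^2 + 3*d*r^2 + 4*d*r + 3*r^2)/(d*(d + 6*r))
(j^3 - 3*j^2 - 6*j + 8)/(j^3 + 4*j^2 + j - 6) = (j - 4)/(j + 3)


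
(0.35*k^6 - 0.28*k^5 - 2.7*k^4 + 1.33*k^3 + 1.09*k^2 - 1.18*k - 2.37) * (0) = 0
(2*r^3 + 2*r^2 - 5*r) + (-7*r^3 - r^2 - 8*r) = -5*r^3 + r^2 - 13*r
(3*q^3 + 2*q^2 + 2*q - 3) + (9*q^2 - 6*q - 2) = 3*q^3 + 11*q^2 - 4*q - 5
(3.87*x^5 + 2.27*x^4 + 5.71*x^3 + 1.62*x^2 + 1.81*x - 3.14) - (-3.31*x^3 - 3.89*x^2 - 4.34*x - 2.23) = 3.87*x^5 + 2.27*x^4 + 9.02*x^3 + 5.51*x^2 + 6.15*x - 0.91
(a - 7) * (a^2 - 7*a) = a^3 - 14*a^2 + 49*a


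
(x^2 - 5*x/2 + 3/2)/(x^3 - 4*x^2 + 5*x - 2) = (x - 3/2)/(x^2 - 3*x + 2)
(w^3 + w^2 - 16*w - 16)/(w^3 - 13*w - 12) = (w + 4)/(w + 3)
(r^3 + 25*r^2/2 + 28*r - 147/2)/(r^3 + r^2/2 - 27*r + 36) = (r^2 + 14*r + 49)/(r^2 + 2*r - 24)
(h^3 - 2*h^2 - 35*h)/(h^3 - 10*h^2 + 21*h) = (h + 5)/(h - 3)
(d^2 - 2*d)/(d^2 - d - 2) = d/(d + 1)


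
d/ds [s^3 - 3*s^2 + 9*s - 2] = 3*s^2 - 6*s + 9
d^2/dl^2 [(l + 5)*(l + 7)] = 2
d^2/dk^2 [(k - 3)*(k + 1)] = 2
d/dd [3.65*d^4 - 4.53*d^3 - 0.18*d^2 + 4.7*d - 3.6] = 14.6*d^3 - 13.59*d^2 - 0.36*d + 4.7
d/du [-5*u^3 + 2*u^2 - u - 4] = -15*u^2 + 4*u - 1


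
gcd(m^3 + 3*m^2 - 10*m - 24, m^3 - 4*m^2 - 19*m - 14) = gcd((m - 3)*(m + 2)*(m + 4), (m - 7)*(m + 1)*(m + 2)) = m + 2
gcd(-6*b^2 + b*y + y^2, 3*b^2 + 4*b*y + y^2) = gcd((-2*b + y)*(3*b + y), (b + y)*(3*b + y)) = 3*b + y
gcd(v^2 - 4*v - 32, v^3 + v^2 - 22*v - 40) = v + 4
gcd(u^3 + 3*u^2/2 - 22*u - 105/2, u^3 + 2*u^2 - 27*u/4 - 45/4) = u + 3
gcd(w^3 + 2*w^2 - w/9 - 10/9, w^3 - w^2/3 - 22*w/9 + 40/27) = w^2 + w - 10/9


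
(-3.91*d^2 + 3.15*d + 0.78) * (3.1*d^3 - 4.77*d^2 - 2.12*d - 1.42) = -12.121*d^5 + 28.4157*d^4 - 4.3183*d^3 - 4.8464*d^2 - 6.1266*d - 1.1076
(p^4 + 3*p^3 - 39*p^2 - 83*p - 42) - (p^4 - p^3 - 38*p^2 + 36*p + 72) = 4*p^3 - p^2 - 119*p - 114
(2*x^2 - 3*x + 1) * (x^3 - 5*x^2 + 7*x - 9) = 2*x^5 - 13*x^4 + 30*x^3 - 44*x^2 + 34*x - 9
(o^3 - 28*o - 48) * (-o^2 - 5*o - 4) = -o^5 - 5*o^4 + 24*o^3 + 188*o^2 + 352*o + 192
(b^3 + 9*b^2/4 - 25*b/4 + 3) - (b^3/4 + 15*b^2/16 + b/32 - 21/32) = 3*b^3/4 + 21*b^2/16 - 201*b/32 + 117/32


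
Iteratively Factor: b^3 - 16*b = (b + 4)*(b^2 - 4*b) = b*(b + 4)*(b - 4)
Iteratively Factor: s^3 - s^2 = (s)*(s^2 - s) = s*(s - 1)*(s)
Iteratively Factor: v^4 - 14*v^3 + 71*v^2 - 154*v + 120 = (v - 5)*(v^3 - 9*v^2 + 26*v - 24) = (v - 5)*(v - 2)*(v^2 - 7*v + 12) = (v - 5)*(v - 3)*(v - 2)*(v - 4)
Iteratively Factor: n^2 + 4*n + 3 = (n + 1)*(n + 3)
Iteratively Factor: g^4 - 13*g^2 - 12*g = (g - 4)*(g^3 + 4*g^2 + 3*g) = (g - 4)*(g + 1)*(g^2 + 3*g) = (g - 4)*(g + 1)*(g + 3)*(g)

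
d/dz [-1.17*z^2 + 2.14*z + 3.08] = 2.14 - 2.34*z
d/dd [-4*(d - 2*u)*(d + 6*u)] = -8*d - 16*u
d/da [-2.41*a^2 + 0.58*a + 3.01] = 0.58 - 4.82*a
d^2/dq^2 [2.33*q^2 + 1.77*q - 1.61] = 4.66000000000000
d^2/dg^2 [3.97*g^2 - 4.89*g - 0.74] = 7.94000000000000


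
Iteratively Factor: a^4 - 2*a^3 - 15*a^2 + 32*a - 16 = (a - 1)*(a^3 - a^2 - 16*a + 16) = (a - 4)*(a - 1)*(a^2 + 3*a - 4) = (a - 4)*(a - 1)*(a + 4)*(a - 1)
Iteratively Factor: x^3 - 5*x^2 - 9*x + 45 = (x - 3)*(x^2 - 2*x - 15) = (x - 3)*(x + 3)*(x - 5)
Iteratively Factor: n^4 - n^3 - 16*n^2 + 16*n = (n + 4)*(n^3 - 5*n^2 + 4*n) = (n - 1)*(n + 4)*(n^2 - 4*n) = (n - 4)*(n - 1)*(n + 4)*(n)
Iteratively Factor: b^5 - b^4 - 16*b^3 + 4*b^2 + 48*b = (b - 2)*(b^4 + b^3 - 14*b^2 - 24*b) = (b - 2)*(b + 3)*(b^3 - 2*b^2 - 8*b) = b*(b - 2)*(b + 3)*(b^2 - 2*b - 8) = b*(b - 2)*(b + 2)*(b + 3)*(b - 4)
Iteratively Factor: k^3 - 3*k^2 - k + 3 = (k - 3)*(k^2 - 1) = (k - 3)*(k - 1)*(k + 1)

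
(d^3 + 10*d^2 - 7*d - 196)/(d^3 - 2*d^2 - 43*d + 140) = (d + 7)/(d - 5)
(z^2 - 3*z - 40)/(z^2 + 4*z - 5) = (z - 8)/(z - 1)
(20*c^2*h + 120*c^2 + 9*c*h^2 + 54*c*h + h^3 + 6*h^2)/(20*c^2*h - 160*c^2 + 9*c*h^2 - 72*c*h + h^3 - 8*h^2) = (h + 6)/(h - 8)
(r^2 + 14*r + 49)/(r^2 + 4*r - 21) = (r + 7)/(r - 3)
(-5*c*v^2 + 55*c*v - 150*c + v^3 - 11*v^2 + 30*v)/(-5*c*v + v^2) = v - 11 + 30/v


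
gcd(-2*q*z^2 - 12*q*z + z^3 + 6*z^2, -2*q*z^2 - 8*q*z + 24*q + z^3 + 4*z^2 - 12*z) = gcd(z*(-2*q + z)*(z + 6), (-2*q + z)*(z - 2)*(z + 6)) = -2*q*z - 12*q + z^2 + 6*z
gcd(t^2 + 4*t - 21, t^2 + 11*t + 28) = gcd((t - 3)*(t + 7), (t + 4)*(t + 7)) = t + 7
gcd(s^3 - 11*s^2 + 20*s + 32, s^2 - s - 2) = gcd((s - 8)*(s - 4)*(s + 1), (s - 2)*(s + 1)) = s + 1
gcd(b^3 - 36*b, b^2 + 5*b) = b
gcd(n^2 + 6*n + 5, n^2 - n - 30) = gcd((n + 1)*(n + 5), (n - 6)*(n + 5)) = n + 5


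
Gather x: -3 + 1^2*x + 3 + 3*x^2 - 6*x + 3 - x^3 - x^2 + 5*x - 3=-x^3 + 2*x^2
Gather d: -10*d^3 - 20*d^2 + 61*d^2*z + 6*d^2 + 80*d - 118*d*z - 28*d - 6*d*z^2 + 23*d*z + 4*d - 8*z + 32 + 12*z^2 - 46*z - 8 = -10*d^3 + d^2*(61*z - 14) + d*(-6*z^2 - 95*z + 56) + 12*z^2 - 54*z + 24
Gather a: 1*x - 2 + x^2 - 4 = x^2 + x - 6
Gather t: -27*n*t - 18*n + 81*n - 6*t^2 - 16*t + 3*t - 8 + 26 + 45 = 63*n - 6*t^2 + t*(-27*n - 13) + 63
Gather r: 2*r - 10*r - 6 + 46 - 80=-8*r - 40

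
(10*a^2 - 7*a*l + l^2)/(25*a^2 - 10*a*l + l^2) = (2*a - l)/(5*a - l)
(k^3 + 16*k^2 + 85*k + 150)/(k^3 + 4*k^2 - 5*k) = (k^2 + 11*k + 30)/(k*(k - 1))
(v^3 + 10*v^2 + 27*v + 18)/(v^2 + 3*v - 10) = (v^3 + 10*v^2 + 27*v + 18)/(v^2 + 3*v - 10)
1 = 1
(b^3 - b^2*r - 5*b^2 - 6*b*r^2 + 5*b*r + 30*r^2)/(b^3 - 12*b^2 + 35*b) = (b^2 - b*r - 6*r^2)/(b*(b - 7))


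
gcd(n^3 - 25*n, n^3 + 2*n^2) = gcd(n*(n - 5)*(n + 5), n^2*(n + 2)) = n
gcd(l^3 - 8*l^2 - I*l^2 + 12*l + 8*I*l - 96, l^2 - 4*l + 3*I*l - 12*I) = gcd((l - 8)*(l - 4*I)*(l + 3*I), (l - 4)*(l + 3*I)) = l + 3*I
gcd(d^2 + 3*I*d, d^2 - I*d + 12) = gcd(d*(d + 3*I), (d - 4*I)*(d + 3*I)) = d + 3*I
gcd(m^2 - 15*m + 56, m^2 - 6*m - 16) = m - 8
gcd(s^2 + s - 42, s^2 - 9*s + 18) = s - 6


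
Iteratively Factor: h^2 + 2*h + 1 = (h + 1)*(h + 1)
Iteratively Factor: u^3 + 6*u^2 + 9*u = (u + 3)*(u^2 + 3*u) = (u + 3)^2*(u)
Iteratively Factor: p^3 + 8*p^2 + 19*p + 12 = (p + 1)*(p^2 + 7*p + 12) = (p + 1)*(p + 4)*(p + 3)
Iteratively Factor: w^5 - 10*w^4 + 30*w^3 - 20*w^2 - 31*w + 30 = (w - 5)*(w^4 - 5*w^3 + 5*w^2 + 5*w - 6) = (w - 5)*(w - 1)*(w^3 - 4*w^2 + w + 6) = (w - 5)*(w - 1)*(w + 1)*(w^2 - 5*w + 6) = (w - 5)*(w - 2)*(w - 1)*(w + 1)*(w - 3)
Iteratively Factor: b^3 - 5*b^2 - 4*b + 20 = (b + 2)*(b^2 - 7*b + 10) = (b - 2)*(b + 2)*(b - 5)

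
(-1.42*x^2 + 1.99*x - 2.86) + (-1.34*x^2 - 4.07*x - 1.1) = -2.76*x^2 - 2.08*x - 3.96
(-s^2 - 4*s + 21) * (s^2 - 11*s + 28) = -s^4 + 7*s^3 + 37*s^2 - 343*s + 588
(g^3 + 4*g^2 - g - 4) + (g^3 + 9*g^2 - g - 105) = 2*g^3 + 13*g^2 - 2*g - 109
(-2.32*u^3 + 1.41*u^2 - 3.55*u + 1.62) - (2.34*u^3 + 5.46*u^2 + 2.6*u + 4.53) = -4.66*u^3 - 4.05*u^2 - 6.15*u - 2.91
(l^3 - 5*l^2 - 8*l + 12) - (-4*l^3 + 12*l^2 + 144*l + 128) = 5*l^3 - 17*l^2 - 152*l - 116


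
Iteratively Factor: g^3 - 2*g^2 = (g)*(g^2 - 2*g) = g*(g - 2)*(g)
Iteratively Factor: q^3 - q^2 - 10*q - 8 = (q - 4)*(q^2 + 3*q + 2) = (q - 4)*(q + 2)*(q + 1)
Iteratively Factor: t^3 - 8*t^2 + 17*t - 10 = (t - 5)*(t^2 - 3*t + 2) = (t - 5)*(t - 2)*(t - 1)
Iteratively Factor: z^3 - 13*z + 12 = (z + 4)*(z^2 - 4*z + 3) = (z - 3)*(z + 4)*(z - 1)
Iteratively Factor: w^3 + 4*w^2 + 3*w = (w)*(w^2 + 4*w + 3) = w*(w + 1)*(w + 3)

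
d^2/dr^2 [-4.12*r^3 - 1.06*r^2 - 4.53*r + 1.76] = -24.72*r - 2.12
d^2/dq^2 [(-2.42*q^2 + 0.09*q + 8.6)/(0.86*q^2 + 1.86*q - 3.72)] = (7.875192*q^3 - 8.28902400000001*q^2 + 84.266928*q + 48.79896)/(0.636056*q^6 + 4.126968*q^5 + 0.671832000000002*q^4 - 29.268216*q^3 - 2.906064*q^2 + 77.218272*q - 51.478848)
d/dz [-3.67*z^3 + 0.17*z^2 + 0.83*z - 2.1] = -11.01*z^2 + 0.34*z + 0.83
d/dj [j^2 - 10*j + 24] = 2*j - 10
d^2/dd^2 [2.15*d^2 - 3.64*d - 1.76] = 4.30000000000000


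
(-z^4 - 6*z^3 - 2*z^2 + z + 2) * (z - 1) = -z^5 - 5*z^4 + 4*z^3 + 3*z^2 + z - 2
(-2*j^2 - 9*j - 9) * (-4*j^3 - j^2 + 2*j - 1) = 8*j^5 + 38*j^4 + 41*j^3 - 7*j^2 - 9*j + 9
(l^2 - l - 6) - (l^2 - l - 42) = 36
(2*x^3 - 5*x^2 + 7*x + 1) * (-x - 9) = -2*x^4 - 13*x^3 + 38*x^2 - 64*x - 9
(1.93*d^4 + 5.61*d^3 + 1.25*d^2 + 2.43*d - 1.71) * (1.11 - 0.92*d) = -1.7756*d^5 - 3.0189*d^4 + 5.0771*d^3 - 0.8481*d^2 + 4.2705*d - 1.8981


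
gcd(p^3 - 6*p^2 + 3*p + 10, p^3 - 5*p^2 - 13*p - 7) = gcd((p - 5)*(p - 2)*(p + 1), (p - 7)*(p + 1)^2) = p + 1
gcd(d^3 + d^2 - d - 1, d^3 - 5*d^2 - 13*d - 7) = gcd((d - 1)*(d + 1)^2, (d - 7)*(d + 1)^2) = d^2 + 2*d + 1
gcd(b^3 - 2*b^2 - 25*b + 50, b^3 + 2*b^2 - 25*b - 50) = b^2 - 25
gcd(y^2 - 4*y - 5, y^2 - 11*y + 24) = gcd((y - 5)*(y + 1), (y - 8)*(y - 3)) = 1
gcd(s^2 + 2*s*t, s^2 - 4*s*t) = s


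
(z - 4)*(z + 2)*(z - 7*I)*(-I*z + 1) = -I*z^4 - 6*z^3 + 2*I*z^3 + 12*z^2 + I*z^2 + 48*z + 14*I*z + 56*I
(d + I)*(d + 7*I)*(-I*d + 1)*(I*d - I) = d^4 - d^3 + 9*I*d^3 - 15*d^2 - 9*I*d^2 + 15*d - 7*I*d + 7*I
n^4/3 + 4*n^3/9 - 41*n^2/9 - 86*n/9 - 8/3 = (n/3 + 1)*(n - 4)*(n + 1/3)*(n + 2)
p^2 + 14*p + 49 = (p + 7)^2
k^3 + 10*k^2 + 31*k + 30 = (k + 2)*(k + 3)*(k + 5)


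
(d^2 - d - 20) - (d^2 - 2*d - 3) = d - 17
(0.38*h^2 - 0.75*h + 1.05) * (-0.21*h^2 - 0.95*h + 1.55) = -0.0798*h^4 - 0.2035*h^3 + 1.081*h^2 - 2.16*h + 1.6275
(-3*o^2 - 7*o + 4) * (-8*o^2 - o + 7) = 24*o^4 + 59*o^3 - 46*o^2 - 53*o + 28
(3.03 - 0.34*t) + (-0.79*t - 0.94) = 2.09 - 1.13*t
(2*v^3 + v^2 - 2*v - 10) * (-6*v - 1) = -12*v^4 - 8*v^3 + 11*v^2 + 62*v + 10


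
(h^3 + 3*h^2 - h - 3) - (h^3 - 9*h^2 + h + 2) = 12*h^2 - 2*h - 5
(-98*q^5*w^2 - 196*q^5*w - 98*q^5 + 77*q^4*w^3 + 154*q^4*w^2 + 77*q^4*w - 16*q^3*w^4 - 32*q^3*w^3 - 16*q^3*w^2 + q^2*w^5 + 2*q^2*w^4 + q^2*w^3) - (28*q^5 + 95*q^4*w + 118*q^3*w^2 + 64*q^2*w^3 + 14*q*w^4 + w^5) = -98*q^5*w^2 - 196*q^5*w - 126*q^5 + 77*q^4*w^3 + 154*q^4*w^2 - 18*q^4*w - 16*q^3*w^4 - 32*q^3*w^3 - 134*q^3*w^2 + q^2*w^5 + 2*q^2*w^4 - 63*q^2*w^3 - 14*q*w^4 - w^5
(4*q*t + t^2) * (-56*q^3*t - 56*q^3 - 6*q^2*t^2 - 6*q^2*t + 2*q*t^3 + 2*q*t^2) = -224*q^4*t^2 - 224*q^4*t - 80*q^3*t^3 - 80*q^3*t^2 + 2*q^2*t^4 + 2*q^2*t^3 + 2*q*t^5 + 2*q*t^4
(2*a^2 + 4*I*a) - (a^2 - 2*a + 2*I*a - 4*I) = a^2 + 2*a + 2*I*a + 4*I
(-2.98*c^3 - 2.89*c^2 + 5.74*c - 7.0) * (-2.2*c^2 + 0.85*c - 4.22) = 6.556*c^5 + 3.825*c^4 - 2.5089*c^3 + 32.4748*c^2 - 30.1728*c + 29.54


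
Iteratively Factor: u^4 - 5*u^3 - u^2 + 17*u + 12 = (u - 4)*(u^3 - u^2 - 5*u - 3) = (u - 4)*(u + 1)*(u^2 - 2*u - 3) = (u - 4)*(u + 1)^2*(u - 3)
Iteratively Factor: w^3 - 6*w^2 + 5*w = (w - 1)*(w^2 - 5*w) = (w - 5)*(w - 1)*(w)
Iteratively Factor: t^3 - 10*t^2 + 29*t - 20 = (t - 4)*(t^2 - 6*t + 5) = (t - 5)*(t - 4)*(t - 1)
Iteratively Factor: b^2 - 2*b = (b)*(b - 2)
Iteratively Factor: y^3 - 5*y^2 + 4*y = (y - 4)*(y^2 - y) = y*(y - 4)*(y - 1)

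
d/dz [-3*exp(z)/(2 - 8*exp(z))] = -3*exp(z)/(32*exp(2*z) - 16*exp(z) + 2)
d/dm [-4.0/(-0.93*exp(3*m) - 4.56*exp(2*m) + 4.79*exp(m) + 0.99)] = (-11.16*exp(2*m) - 36.48*exp(m) + 19.16)*exp(m)/(0.93*exp(3*m) + 4.56*exp(2*m) - 4.79*exp(m) - 0.99)^2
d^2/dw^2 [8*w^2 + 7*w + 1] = 16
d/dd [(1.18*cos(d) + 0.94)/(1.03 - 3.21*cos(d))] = -4.2328*sin(d)/(3.21*cos(d) - 1.03)^2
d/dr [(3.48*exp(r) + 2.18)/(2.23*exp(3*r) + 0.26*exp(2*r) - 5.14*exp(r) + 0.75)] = (-15.5208*exp(3*r) - 15.489*exp(2*r) - 1.1336*exp(r) + 13.8152)*exp(r)/(4.9729*exp(6*r) + 1.1596*exp(5*r) - 22.8568*exp(4*r) + 0.6722*exp(3*r) + 26.8096*exp(2*r) - 7.71*exp(r) + 0.5625)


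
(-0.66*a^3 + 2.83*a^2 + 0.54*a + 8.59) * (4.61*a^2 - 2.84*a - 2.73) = -3.0426*a^5 + 14.9207*a^4 - 3.746*a^3 + 30.3404*a^2 - 25.8698*a - 23.4507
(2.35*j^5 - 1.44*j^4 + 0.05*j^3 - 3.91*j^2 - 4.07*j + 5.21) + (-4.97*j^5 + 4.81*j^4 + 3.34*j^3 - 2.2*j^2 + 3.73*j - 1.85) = -2.62*j^5 + 3.37*j^4 + 3.39*j^3 - 6.11*j^2 - 0.34*j + 3.36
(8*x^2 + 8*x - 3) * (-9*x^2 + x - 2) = -72*x^4 - 64*x^3 + 19*x^2 - 19*x + 6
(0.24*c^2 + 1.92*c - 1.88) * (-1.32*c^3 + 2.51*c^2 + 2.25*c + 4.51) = -0.3168*c^5 - 1.932*c^4 + 7.8408*c^3 + 0.683600000000001*c^2 + 4.4292*c - 8.4788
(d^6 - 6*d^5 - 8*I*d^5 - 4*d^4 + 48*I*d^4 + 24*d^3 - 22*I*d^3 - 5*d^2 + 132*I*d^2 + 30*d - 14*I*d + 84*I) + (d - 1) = d^6 - 6*d^5 - 8*I*d^5 - 4*d^4 + 48*I*d^4 + 24*d^3 - 22*I*d^3 - 5*d^2 + 132*I*d^2 + 31*d - 14*I*d - 1 + 84*I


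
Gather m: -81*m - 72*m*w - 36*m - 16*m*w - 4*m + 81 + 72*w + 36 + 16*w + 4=m*(-88*w - 121) + 88*w + 121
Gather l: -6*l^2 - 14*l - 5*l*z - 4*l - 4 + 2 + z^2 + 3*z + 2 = -6*l^2 + l*(-5*z - 18) + z^2 + 3*z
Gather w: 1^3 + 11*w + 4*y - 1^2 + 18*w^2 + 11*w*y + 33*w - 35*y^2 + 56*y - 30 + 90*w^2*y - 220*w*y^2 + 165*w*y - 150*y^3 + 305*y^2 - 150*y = w^2*(90*y + 18) + w*(-220*y^2 + 176*y + 44) - 150*y^3 + 270*y^2 - 90*y - 30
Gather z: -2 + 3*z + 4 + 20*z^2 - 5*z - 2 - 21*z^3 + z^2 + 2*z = -21*z^3 + 21*z^2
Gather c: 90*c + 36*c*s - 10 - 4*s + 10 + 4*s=c*(36*s + 90)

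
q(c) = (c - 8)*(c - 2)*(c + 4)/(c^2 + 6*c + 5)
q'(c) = (-2*c - 6)*(c - 8)*(c - 2)*(c + 4)/(c^2 + 6*c + 5)^2 + (c - 8)*(c - 2)/(c^2 + 6*c + 5) + (c - 8)*(c + 4)/(c^2 + 6*c + 5) + (c - 2)*(c + 4)/(c^2 + 6*c + 5)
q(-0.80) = 93.87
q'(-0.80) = -506.54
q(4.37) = -1.43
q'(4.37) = 0.04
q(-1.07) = -296.57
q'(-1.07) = -4133.13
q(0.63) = 5.09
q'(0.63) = -7.34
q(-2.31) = -21.31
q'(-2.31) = -13.94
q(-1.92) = -28.54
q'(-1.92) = -25.32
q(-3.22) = -11.56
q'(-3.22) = -10.29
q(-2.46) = -19.37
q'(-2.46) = -12.03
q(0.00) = 12.80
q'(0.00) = -20.16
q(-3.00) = -13.75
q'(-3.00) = -9.75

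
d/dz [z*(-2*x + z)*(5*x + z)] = -10*x^2 + 6*x*z + 3*z^2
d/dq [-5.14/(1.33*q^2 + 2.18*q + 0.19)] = (13.6724*q + 11.2052)/(1.33*q^2 + 2.18*q + 0.19)^2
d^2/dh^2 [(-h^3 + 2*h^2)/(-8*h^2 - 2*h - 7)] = 2*(-20*h^3 + 378*h^2 + 147*h - 98)/(512*h^6 + 384*h^5 + 1440*h^4 + 680*h^3 + 1260*h^2 + 294*h + 343)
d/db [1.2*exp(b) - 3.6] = 1.2*exp(b)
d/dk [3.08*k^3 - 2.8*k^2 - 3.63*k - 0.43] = 9.24*k^2 - 5.6*k - 3.63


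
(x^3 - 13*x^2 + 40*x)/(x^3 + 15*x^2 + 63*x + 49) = x*(x^2 - 13*x + 40)/(x^3 + 15*x^2 + 63*x + 49)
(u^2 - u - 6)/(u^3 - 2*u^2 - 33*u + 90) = (u + 2)/(u^2 + u - 30)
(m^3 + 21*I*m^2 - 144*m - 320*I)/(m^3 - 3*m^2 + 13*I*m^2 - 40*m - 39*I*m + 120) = (m + 8*I)/(m - 3)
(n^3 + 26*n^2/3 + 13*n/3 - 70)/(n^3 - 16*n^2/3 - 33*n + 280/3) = (n + 6)/(n - 8)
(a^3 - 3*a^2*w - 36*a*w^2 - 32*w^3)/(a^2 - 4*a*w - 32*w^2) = a + w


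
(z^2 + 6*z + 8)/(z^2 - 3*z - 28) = (z + 2)/(z - 7)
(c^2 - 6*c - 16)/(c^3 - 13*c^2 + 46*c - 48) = (c + 2)/(c^2 - 5*c + 6)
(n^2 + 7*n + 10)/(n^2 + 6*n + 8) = (n + 5)/(n + 4)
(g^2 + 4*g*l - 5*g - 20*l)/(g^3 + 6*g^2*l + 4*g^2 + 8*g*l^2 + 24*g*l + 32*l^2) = (g - 5)/(g^2 + 2*g*l + 4*g + 8*l)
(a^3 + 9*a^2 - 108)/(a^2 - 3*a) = a + 12 + 36/a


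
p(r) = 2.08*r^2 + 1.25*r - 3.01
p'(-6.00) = -23.71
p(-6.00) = 64.37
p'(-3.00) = -11.23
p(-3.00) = 11.96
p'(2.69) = 12.44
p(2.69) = 15.40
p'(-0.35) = -0.21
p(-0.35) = -3.19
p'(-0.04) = 1.08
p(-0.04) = -3.06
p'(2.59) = 12.02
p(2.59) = 14.18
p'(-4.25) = -16.43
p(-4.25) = 29.25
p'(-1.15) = -3.53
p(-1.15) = -1.70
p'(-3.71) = -14.18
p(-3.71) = 20.98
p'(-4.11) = -15.85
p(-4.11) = 26.99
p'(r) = 4.16*r + 1.25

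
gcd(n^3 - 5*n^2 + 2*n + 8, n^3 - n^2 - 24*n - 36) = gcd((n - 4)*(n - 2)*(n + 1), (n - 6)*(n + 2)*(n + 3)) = 1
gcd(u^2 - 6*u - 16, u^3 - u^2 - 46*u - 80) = u^2 - 6*u - 16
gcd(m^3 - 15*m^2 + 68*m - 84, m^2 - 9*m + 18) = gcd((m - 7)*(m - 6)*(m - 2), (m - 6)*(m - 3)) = m - 6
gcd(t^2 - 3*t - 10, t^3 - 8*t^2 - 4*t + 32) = t + 2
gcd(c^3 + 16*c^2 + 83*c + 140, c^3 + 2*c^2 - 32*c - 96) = c + 4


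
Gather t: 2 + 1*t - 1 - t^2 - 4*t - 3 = -t^2 - 3*t - 2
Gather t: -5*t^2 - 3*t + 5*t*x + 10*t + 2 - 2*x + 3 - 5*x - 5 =-5*t^2 + t*(5*x + 7) - 7*x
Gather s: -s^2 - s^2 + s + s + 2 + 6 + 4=-2*s^2 + 2*s + 12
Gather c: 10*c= 10*c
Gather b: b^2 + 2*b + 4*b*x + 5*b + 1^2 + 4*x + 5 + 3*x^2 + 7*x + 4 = b^2 + b*(4*x + 7) + 3*x^2 + 11*x + 10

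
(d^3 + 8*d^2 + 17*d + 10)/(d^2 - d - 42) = (d^3 + 8*d^2 + 17*d + 10)/(d^2 - d - 42)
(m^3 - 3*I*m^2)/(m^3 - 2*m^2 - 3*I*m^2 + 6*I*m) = m/(m - 2)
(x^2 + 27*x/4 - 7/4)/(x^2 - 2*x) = (4*x^2 + 27*x - 7)/(4*x*(x - 2))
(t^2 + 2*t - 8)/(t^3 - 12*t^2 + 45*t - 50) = (t + 4)/(t^2 - 10*t + 25)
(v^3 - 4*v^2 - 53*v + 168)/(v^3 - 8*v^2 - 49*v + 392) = (v - 3)/(v - 7)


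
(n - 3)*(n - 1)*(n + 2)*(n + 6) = n^4 + 4*n^3 - 17*n^2 - 24*n + 36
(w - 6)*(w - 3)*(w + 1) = w^3 - 8*w^2 + 9*w + 18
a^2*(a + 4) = a^3 + 4*a^2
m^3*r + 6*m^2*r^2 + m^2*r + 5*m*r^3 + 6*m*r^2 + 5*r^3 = (m + r)*(m + 5*r)*(m*r + r)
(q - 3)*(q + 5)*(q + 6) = q^3 + 8*q^2 - 3*q - 90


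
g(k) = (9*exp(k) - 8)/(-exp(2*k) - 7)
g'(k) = 2*(9*exp(k) - 8)*exp(2*k)/(-exp(2*k) - 7)^2 + 9*exp(k)/(-exp(2*k) - 7) = (9*exp(2*k) - 16*exp(k) - 63)*exp(k)/(exp(4*k) + 14*exp(2*k) + 49)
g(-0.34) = 0.21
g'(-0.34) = -0.88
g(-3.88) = 1.12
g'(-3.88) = -0.03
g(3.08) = -0.39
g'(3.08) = 0.36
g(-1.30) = 0.78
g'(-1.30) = -0.36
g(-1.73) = 0.91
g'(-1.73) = -0.24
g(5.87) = -0.03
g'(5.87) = 0.03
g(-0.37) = 0.24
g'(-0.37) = -0.86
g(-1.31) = 0.79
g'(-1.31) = -0.36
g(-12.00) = 1.14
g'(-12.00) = 0.00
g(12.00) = 0.00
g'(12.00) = 0.00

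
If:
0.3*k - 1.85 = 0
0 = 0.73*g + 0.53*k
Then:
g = -4.48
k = 6.17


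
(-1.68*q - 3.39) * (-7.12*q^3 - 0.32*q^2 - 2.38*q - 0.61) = 11.9616*q^4 + 24.6744*q^3 + 5.0832*q^2 + 9.093*q + 2.0679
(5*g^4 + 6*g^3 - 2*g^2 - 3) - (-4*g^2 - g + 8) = 5*g^4 + 6*g^3 + 2*g^2 + g - 11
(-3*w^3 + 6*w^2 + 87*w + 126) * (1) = -3*w^3 + 6*w^2 + 87*w + 126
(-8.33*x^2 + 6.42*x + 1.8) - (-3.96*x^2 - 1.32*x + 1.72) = -4.37*x^2 + 7.74*x + 0.0800000000000001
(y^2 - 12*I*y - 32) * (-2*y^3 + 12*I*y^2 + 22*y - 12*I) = -2*y^5 + 36*I*y^4 + 230*y^3 - 660*I*y^2 - 848*y + 384*I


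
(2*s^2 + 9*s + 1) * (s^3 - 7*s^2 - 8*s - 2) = 2*s^5 - 5*s^4 - 78*s^3 - 83*s^2 - 26*s - 2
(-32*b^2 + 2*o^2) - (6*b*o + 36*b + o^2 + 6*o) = -32*b^2 - 6*b*o - 36*b + o^2 - 6*o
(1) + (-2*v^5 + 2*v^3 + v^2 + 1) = -2*v^5 + 2*v^3 + v^2 + 2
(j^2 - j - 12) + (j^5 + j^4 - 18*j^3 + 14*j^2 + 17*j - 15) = j^5 + j^4 - 18*j^3 + 15*j^2 + 16*j - 27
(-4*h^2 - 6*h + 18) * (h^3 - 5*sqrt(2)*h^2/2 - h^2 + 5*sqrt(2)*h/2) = -4*h^5 - 2*h^4 + 10*sqrt(2)*h^4 + 5*sqrt(2)*h^3 + 24*h^3 - 60*sqrt(2)*h^2 - 18*h^2 + 45*sqrt(2)*h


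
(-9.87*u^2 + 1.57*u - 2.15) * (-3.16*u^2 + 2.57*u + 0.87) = 31.1892*u^4 - 30.3271*u^3 + 2.242*u^2 - 4.1596*u - 1.8705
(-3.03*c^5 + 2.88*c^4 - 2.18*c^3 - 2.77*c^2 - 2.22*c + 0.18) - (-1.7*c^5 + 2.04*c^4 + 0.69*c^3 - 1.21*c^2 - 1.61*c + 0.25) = -1.33*c^5 + 0.84*c^4 - 2.87*c^3 - 1.56*c^2 - 0.61*c - 0.07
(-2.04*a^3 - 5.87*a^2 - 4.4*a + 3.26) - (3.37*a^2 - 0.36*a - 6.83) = -2.04*a^3 - 9.24*a^2 - 4.04*a + 10.09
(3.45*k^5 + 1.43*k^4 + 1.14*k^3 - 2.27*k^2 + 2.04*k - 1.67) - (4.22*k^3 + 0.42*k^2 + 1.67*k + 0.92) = 3.45*k^5 + 1.43*k^4 - 3.08*k^3 - 2.69*k^2 + 0.37*k - 2.59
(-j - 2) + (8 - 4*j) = 6 - 5*j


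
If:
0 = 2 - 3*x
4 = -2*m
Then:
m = -2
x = 2/3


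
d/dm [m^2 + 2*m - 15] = 2*m + 2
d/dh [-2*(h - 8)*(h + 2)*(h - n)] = -6*h^2 + 4*h*n + 24*h - 12*n + 32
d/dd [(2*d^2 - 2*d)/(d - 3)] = 2*(d^2 - 6*d + 3)/(d^2 - 6*d + 9)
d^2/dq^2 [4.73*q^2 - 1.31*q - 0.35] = 9.46000000000000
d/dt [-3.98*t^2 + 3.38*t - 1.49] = 3.38 - 7.96*t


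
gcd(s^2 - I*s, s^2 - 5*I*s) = s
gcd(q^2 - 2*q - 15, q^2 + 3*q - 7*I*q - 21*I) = q + 3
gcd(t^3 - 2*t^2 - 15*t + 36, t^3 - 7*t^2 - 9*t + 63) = t - 3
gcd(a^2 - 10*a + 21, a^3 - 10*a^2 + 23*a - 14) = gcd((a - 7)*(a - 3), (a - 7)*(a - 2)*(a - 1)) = a - 7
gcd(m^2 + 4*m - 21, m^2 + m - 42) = m + 7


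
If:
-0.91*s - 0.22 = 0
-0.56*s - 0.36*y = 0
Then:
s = -0.24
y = 0.38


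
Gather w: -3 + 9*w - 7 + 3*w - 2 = 12*w - 12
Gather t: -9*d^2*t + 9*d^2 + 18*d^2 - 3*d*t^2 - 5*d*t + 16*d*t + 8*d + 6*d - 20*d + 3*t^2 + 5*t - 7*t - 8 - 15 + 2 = 27*d^2 - 6*d + t^2*(3 - 3*d) + t*(-9*d^2 + 11*d - 2) - 21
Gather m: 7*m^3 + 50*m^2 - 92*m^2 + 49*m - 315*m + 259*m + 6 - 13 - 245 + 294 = 7*m^3 - 42*m^2 - 7*m + 42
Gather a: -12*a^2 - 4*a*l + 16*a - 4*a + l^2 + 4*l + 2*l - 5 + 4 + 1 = -12*a^2 + a*(12 - 4*l) + l^2 + 6*l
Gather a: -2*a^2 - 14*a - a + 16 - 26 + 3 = -2*a^2 - 15*a - 7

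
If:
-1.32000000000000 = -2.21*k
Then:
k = 0.60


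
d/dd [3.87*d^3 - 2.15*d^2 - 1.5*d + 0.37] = 11.61*d^2 - 4.3*d - 1.5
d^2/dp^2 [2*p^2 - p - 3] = 4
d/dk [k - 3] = 1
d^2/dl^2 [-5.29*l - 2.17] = 0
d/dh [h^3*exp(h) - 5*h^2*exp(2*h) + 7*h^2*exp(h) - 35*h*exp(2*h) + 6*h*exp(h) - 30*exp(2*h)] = (h^3 - 10*h^2*exp(h) + 10*h^2 - 80*h*exp(h) + 20*h - 95*exp(h) + 6)*exp(h)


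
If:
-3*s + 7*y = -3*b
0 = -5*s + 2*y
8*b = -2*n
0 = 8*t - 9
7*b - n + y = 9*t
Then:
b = 2349/2432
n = -2349/608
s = -243/1216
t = 9/8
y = -1215/2432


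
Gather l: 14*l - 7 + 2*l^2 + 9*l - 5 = 2*l^2 + 23*l - 12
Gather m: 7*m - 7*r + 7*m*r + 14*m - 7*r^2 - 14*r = m*(7*r + 21) - 7*r^2 - 21*r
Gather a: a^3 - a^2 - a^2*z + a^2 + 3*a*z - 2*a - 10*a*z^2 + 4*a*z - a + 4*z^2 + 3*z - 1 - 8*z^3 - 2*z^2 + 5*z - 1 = a^3 - a^2*z + a*(-10*z^2 + 7*z - 3) - 8*z^3 + 2*z^2 + 8*z - 2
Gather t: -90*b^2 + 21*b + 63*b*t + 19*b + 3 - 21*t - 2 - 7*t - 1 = -90*b^2 + 40*b + t*(63*b - 28)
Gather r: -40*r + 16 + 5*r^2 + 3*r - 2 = 5*r^2 - 37*r + 14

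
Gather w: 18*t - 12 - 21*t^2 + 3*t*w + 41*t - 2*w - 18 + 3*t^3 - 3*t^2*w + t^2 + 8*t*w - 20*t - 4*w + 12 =3*t^3 - 20*t^2 + 39*t + w*(-3*t^2 + 11*t - 6) - 18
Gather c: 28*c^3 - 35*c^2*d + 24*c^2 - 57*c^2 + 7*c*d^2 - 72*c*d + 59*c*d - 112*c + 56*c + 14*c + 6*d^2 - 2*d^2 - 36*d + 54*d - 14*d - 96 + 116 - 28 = 28*c^3 + c^2*(-35*d - 33) + c*(7*d^2 - 13*d - 42) + 4*d^2 + 4*d - 8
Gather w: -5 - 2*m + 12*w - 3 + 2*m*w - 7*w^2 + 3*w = -2*m - 7*w^2 + w*(2*m + 15) - 8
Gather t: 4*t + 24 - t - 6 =3*t + 18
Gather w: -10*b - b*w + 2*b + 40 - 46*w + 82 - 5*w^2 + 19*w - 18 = -8*b - 5*w^2 + w*(-b - 27) + 104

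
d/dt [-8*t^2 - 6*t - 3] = -16*t - 6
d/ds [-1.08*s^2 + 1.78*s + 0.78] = 1.78 - 2.16*s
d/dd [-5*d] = -5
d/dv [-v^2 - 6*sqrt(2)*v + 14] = -2*v - 6*sqrt(2)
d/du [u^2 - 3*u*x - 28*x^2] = 2*u - 3*x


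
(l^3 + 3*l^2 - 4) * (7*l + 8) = 7*l^4 + 29*l^3 + 24*l^2 - 28*l - 32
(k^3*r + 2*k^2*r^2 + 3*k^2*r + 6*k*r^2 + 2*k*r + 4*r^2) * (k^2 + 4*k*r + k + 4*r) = k^5*r + 6*k^4*r^2 + 4*k^4*r + 8*k^3*r^3 + 24*k^3*r^2 + 5*k^3*r + 32*k^2*r^3 + 30*k^2*r^2 + 2*k^2*r + 40*k*r^3 + 12*k*r^2 + 16*r^3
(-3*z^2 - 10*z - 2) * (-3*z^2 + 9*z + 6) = 9*z^4 + 3*z^3 - 102*z^2 - 78*z - 12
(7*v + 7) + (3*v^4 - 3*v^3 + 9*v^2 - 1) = 3*v^4 - 3*v^3 + 9*v^2 + 7*v + 6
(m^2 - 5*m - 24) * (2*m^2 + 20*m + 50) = 2*m^4 + 10*m^3 - 98*m^2 - 730*m - 1200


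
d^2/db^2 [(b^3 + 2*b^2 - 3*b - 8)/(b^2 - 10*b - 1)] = 4*(59*b^3 + 6*b^2 + 117*b - 388)/(b^6 - 30*b^5 + 297*b^4 - 940*b^3 - 297*b^2 - 30*b - 1)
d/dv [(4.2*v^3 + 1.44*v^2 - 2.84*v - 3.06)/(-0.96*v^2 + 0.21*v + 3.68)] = (-4.032*v^4 + 1.764*v^3 + 43.944*v^2 + 4.7232*v - 9.8086)/(0.9216*v^4 - 0.4032*v^3 - 7.0215*v^2 + 1.5456*v + 13.5424)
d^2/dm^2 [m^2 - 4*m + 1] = 2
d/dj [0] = 0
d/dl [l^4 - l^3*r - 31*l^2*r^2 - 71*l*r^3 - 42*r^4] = 4*l^3 - 3*l^2*r - 62*l*r^2 - 71*r^3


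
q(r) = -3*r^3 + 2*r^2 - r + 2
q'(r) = -9*r^2 + 4*r - 1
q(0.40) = 1.73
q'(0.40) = -0.84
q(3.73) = -129.59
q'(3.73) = -111.30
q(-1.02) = 8.28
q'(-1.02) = -14.44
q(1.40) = -3.71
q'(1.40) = -13.04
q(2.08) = -18.42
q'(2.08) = -31.62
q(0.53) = 1.59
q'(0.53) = -1.41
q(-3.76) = 193.51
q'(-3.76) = -143.28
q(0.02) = 1.98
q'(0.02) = -0.92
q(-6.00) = 728.00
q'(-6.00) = -349.00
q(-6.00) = 728.00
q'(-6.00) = -349.00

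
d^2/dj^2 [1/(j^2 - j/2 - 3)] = 4*(4*j^2 - 2*j - (4*j - 1)^2 - 12)/(-2*j^2 + j + 6)^3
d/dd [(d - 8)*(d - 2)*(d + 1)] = 3*d^2 - 18*d + 6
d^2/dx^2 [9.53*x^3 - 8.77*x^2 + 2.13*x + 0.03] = 57.18*x - 17.54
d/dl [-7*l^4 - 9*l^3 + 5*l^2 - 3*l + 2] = -28*l^3 - 27*l^2 + 10*l - 3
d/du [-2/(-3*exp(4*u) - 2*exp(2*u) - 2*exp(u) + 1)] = (-24*exp(3*u) - 8*exp(u) - 4)*exp(u)/(3*exp(4*u) + 2*exp(2*u) + 2*exp(u) - 1)^2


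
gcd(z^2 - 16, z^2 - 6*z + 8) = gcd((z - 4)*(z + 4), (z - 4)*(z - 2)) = z - 4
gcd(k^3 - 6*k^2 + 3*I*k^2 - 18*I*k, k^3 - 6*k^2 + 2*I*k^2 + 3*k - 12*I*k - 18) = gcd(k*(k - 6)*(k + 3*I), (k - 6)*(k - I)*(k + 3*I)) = k^2 + k*(-6 + 3*I) - 18*I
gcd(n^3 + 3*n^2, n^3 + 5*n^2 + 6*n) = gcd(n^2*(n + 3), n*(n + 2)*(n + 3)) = n^2 + 3*n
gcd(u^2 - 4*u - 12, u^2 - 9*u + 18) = u - 6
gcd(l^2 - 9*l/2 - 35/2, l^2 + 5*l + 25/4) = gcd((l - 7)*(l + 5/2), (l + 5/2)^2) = l + 5/2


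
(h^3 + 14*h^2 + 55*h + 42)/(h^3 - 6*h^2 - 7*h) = (h^2 + 13*h + 42)/(h*(h - 7))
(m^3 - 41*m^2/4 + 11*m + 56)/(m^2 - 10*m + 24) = (m^2 - 25*m/4 - 14)/(m - 6)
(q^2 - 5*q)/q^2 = (q - 5)/q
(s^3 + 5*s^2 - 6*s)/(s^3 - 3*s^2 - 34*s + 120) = s*(s - 1)/(s^2 - 9*s + 20)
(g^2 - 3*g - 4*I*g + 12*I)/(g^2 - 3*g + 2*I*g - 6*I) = (g - 4*I)/(g + 2*I)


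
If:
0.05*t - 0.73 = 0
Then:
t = 14.60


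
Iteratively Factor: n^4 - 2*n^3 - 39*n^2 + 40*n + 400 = (n + 4)*(n^3 - 6*n^2 - 15*n + 100) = (n - 5)*(n + 4)*(n^2 - n - 20) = (n - 5)^2*(n + 4)*(n + 4)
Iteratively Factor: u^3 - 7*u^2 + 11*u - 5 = (u - 1)*(u^2 - 6*u + 5) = (u - 1)^2*(u - 5)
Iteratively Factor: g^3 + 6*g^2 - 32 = (g - 2)*(g^2 + 8*g + 16) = (g - 2)*(g + 4)*(g + 4)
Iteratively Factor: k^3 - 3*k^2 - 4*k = (k - 4)*(k^2 + k) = (k - 4)*(k + 1)*(k)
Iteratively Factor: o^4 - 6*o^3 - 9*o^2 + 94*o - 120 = (o + 4)*(o^3 - 10*o^2 + 31*o - 30) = (o - 5)*(o + 4)*(o^2 - 5*o + 6) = (o - 5)*(o - 2)*(o + 4)*(o - 3)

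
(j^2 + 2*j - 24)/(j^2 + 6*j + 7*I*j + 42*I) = (j - 4)/(j + 7*I)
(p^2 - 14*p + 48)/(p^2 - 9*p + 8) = (p - 6)/(p - 1)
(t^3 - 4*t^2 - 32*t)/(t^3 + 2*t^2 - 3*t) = (t^2 - 4*t - 32)/(t^2 + 2*t - 3)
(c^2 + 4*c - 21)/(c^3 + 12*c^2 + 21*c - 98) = (c - 3)/(c^2 + 5*c - 14)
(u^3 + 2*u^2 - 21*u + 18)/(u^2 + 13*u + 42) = (u^2 - 4*u + 3)/(u + 7)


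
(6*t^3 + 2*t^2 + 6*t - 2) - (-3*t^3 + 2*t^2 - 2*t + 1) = 9*t^3 + 8*t - 3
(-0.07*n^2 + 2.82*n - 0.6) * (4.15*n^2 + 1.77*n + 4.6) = -0.2905*n^4 + 11.5791*n^3 + 2.1794*n^2 + 11.91*n - 2.76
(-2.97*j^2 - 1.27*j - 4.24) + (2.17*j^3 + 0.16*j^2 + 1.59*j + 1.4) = 2.17*j^3 - 2.81*j^2 + 0.32*j - 2.84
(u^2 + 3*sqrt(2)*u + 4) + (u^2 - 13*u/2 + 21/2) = 2*u^2 - 13*u/2 + 3*sqrt(2)*u + 29/2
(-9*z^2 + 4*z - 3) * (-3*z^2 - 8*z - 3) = 27*z^4 + 60*z^3 + 4*z^2 + 12*z + 9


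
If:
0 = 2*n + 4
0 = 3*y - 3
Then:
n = -2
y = 1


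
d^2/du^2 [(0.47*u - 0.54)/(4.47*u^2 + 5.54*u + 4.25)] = ((0.47*u - 0.54)*(8.94*u + 5.54)*(17.88*u + 11.08) - (12.6054*u + 0.379999999999999)*(4.47*u^2 + 5.54*u + 4.25))/(4.47*u^2 + 5.54*u + 4.25)^3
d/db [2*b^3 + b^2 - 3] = 2*b*(3*b + 1)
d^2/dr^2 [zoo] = 0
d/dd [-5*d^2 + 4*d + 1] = 4 - 10*d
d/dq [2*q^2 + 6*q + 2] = 4*q + 6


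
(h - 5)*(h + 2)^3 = h^4 + h^3 - 18*h^2 - 52*h - 40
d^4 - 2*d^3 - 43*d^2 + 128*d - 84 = (d - 6)*(d - 2)*(d - 1)*(d + 7)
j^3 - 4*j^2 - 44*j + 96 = (j - 8)*(j - 2)*(j + 6)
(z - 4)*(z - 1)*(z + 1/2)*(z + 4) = z^4 - z^3/2 - 33*z^2/2 + 8*z + 8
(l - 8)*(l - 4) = l^2 - 12*l + 32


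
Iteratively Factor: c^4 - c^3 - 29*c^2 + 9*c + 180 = (c - 3)*(c^3 + 2*c^2 - 23*c - 60) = (c - 3)*(c + 4)*(c^2 - 2*c - 15) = (c - 5)*(c - 3)*(c + 4)*(c + 3)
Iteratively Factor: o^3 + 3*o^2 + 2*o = (o + 1)*(o^2 + 2*o) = o*(o + 1)*(o + 2)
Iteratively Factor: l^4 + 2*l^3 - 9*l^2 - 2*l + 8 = (l + 1)*(l^3 + l^2 - 10*l + 8) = (l - 1)*(l + 1)*(l^2 + 2*l - 8) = (l - 1)*(l + 1)*(l + 4)*(l - 2)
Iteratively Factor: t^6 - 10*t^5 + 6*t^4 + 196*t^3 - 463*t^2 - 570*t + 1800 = (t + 4)*(t^5 - 14*t^4 + 62*t^3 - 52*t^2 - 255*t + 450) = (t - 5)*(t + 4)*(t^4 - 9*t^3 + 17*t^2 + 33*t - 90) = (t - 5)*(t - 3)*(t + 4)*(t^3 - 6*t^2 - t + 30) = (t - 5)*(t - 3)*(t + 2)*(t + 4)*(t^2 - 8*t + 15) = (t - 5)*(t - 3)^2*(t + 2)*(t + 4)*(t - 5)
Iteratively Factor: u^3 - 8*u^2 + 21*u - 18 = (u - 2)*(u^2 - 6*u + 9) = (u - 3)*(u - 2)*(u - 3)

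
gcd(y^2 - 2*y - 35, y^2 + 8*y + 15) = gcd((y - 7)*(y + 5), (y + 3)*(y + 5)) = y + 5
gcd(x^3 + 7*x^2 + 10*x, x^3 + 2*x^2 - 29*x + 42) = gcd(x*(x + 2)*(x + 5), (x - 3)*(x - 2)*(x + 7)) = 1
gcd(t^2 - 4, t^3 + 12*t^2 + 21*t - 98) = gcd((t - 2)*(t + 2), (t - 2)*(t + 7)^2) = t - 2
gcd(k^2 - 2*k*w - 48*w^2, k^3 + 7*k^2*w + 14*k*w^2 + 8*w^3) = 1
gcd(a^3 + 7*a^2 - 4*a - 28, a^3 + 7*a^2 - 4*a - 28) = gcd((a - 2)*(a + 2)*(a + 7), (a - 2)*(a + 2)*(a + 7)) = a^3 + 7*a^2 - 4*a - 28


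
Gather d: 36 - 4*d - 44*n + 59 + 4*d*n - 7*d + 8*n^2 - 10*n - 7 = d*(4*n - 11) + 8*n^2 - 54*n + 88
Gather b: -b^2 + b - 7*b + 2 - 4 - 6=-b^2 - 6*b - 8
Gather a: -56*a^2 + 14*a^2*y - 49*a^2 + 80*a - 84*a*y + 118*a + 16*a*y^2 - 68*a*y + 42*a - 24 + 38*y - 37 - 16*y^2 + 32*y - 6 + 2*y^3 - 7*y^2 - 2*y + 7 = a^2*(14*y - 105) + a*(16*y^2 - 152*y + 240) + 2*y^3 - 23*y^2 + 68*y - 60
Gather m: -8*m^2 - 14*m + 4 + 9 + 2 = -8*m^2 - 14*m + 15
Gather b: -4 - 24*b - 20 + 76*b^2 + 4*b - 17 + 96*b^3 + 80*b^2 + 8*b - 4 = 96*b^3 + 156*b^2 - 12*b - 45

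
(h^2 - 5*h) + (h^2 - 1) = 2*h^2 - 5*h - 1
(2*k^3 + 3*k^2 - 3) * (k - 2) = 2*k^4 - k^3 - 6*k^2 - 3*k + 6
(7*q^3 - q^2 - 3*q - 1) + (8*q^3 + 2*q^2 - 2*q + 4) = 15*q^3 + q^2 - 5*q + 3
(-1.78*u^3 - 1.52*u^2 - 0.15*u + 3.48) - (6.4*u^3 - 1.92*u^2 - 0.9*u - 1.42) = -8.18*u^3 + 0.4*u^2 + 0.75*u + 4.9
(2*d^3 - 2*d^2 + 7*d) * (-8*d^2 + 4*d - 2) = -16*d^5 + 24*d^4 - 68*d^3 + 32*d^2 - 14*d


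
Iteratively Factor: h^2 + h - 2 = (h - 1)*(h + 2)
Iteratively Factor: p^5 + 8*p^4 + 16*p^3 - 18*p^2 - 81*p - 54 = (p + 3)*(p^4 + 5*p^3 + p^2 - 21*p - 18) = (p + 3)^2*(p^3 + 2*p^2 - 5*p - 6) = (p + 3)^3*(p^2 - p - 2) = (p + 1)*(p + 3)^3*(p - 2)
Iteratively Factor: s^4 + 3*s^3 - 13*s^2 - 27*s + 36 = (s + 3)*(s^3 - 13*s + 12) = (s + 3)*(s + 4)*(s^2 - 4*s + 3) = (s - 3)*(s + 3)*(s + 4)*(s - 1)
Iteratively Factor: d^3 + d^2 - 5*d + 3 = (d - 1)*(d^2 + 2*d - 3) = (d - 1)*(d + 3)*(d - 1)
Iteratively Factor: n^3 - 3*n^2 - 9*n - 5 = (n + 1)*(n^2 - 4*n - 5) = (n + 1)^2*(n - 5)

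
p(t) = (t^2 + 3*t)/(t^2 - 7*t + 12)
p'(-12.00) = -0.03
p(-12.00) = 0.45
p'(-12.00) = -0.03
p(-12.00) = 0.45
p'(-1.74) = -0.05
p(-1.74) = -0.08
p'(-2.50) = -0.07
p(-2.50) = -0.03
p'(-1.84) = -0.05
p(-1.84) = -0.08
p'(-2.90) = -0.07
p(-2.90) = -0.01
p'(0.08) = 0.29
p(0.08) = 0.02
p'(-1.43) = -0.03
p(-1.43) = -0.09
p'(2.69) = 170.99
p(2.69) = 37.69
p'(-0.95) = 0.01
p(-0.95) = -0.10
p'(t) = (7 - 2*t)*(t^2 + 3*t)/(t^2 - 7*t + 12)^2 + (2*t + 3)/(t^2 - 7*t + 12) = 2*(-5*t^2 + 12*t + 18)/(t^4 - 14*t^3 + 73*t^2 - 168*t + 144)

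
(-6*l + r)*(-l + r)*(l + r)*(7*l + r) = 42*l^4 - l^3*r - 43*l^2*r^2 + l*r^3 + r^4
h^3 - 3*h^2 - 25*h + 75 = (h - 5)*(h - 3)*(h + 5)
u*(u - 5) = u^2 - 5*u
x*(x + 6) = x^2 + 6*x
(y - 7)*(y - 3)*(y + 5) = y^3 - 5*y^2 - 29*y + 105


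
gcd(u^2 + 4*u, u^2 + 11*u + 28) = u + 4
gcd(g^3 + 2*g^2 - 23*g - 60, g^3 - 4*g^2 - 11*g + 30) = g^2 - 2*g - 15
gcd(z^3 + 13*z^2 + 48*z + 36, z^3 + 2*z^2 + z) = z + 1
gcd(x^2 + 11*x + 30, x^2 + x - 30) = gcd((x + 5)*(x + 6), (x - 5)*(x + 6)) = x + 6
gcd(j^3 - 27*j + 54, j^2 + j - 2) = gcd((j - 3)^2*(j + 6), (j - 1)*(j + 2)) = 1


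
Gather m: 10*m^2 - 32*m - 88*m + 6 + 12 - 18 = 10*m^2 - 120*m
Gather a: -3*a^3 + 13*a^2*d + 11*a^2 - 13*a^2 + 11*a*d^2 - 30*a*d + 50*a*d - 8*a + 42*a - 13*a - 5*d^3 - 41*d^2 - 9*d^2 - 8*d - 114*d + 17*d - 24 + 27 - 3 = -3*a^3 + a^2*(13*d - 2) + a*(11*d^2 + 20*d + 21) - 5*d^3 - 50*d^2 - 105*d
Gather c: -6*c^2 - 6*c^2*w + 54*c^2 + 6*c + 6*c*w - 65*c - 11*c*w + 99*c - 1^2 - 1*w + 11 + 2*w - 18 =c^2*(48 - 6*w) + c*(40 - 5*w) + w - 8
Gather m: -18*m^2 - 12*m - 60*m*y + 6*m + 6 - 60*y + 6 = -18*m^2 + m*(-60*y - 6) - 60*y + 12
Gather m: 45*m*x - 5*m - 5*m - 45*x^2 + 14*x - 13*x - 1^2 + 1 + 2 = m*(45*x - 10) - 45*x^2 + x + 2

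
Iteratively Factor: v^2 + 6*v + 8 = (v + 4)*(v + 2)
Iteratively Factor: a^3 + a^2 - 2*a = (a)*(a^2 + a - 2) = a*(a - 1)*(a + 2)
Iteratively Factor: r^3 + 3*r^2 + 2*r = (r)*(r^2 + 3*r + 2) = r*(r + 1)*(r + 2)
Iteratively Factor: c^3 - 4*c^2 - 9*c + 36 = (c - 3)*(c^2 - c - 12) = (c - 3)*(c + 3)*(c - 4)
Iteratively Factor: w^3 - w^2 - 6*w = (w - 3)*(w^2 + 2*w) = (w - 3)*(w + 2)*(w)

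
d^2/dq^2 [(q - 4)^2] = 2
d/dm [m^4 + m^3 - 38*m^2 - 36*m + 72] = 4*m^3 + 3*m^2 - 76*m - 36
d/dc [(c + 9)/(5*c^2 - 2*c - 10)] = (-5*c^2 - 90*c + 8)/(25*c^4 - 20*c^3 - 96*c^2 + 40*c + 100)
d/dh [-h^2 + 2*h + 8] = 2 - 2*h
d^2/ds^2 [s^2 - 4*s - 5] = 2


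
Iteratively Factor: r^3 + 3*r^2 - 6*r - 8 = (r + 4)*(r^2 - r - 2) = (r + 1)*(r + 4)*(r - 2)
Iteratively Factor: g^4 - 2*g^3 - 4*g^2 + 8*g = (g)*(g^3 - 2*g^2 - 4*g + 8) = g*(g - 2)*(g^2 - 4) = g*(g - 2)*(g + 2)*(g - 2)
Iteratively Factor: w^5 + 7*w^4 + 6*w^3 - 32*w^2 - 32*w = (w - 2)*(w^4 + 9*w^3 + 24*w^2 + 16*w) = (w - 2)*(w + 1)*(w^3 + 8*w^2 + 16*w) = w*(w - 2)*(w + 1)*(w^2 + 8*w + 16) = w*(w - 2)*(w + 1)*(w + 4)*(w + 4)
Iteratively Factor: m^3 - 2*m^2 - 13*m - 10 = (m + 2)*(m^2 - 4*m - 5) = (m - 5)*(m + 2)*(m + 1)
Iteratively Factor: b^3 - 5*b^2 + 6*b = (b)*(b^2 - 5*b + 6) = b*(b - 3)*(b - 2)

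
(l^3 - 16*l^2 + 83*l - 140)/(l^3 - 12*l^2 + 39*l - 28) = (l - 5)/(l - 1)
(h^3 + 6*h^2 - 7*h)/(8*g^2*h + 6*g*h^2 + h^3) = (h^2 + 6*h - 7)/(8*g^2 + 6*g*h + h^2)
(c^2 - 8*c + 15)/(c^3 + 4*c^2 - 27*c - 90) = (c - 3)/(c^2 + 9*c + 18)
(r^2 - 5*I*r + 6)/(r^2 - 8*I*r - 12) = (r + I)/(r - 2*I)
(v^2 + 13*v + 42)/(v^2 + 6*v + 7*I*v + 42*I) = (v + 7)/(v + 7*I)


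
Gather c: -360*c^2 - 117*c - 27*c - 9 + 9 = -360*c^2 - 144*c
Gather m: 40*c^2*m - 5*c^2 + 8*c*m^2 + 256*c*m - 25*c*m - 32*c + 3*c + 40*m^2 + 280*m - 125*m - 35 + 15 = -5*c^2 - 29*c + m^2*(8*c + 40) + m*(40*c^2 + 231*c + 155) - 20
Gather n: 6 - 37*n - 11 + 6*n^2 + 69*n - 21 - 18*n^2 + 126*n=-12*n^2 + 158*n - 26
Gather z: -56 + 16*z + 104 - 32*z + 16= 64 - 16*z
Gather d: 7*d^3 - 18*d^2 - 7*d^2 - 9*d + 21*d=7*d^3 - 25*d^2 + 12*d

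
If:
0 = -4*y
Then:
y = 0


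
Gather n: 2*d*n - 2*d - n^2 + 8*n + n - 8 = -2*d - n^2 + n*(2*d + 9) - 8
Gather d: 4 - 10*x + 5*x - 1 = 3 - 5*x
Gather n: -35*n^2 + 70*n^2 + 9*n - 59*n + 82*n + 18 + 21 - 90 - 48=35*n^2 + 32*n - 99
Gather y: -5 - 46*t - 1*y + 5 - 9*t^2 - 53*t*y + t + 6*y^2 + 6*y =-9*t^2 - 45*t + 6*y^2 + y*(5 - 53*t)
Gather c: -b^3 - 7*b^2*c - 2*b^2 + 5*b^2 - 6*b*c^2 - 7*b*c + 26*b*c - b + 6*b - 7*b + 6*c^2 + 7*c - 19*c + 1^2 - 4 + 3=-b^3 + 3*b^2 - 2*b + c^2*(6 - 6*b) + c*(-7*b^2 + 19*b - 12)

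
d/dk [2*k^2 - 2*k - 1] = 4*k - 2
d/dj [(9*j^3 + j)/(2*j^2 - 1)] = (18*j^4 - 29*j^2 - 1)/(4*j^4 - 4*j^2 + 1)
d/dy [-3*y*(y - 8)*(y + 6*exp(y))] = -18*y^2*exp(y) - 9*y^2 + 108*y*exp(y) + 48*y + 144*exp(y)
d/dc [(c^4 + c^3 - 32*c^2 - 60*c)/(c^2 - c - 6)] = 2*(c^3 - 5*c^2 + 3*c + 45)/(c^2 - 6*c + 9)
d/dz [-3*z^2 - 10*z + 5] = -6*z - 10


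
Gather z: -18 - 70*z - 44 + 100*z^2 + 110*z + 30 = 100*z^2 + 40*z - 32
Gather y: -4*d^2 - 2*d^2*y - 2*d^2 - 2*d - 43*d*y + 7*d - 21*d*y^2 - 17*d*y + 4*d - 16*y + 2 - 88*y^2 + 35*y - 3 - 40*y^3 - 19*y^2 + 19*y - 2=-6*d^2 + 9*d - 40*y^3 + y^2*(-21*d - 107) + y*(-2*d^2 - 60*d + 38) - 3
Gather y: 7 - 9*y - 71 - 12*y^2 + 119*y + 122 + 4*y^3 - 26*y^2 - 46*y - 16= 4*y^3 - 38*y^2 + 64*y + 42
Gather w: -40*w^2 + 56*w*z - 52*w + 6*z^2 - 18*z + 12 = -40*w^2 + w*(56*z - 52) + 6*z^2 - 18*z + 12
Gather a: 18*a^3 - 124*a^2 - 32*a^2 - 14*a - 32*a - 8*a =18*a^3 - 156*a^2 - 54*a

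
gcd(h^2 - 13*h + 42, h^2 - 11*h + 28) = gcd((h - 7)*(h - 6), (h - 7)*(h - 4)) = h - 7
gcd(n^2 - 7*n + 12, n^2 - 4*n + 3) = n - 3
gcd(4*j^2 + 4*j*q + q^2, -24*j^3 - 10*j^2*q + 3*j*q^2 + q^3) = 2*j + q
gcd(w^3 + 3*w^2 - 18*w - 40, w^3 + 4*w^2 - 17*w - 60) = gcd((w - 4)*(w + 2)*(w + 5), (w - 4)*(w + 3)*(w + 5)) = w^2 + w - 20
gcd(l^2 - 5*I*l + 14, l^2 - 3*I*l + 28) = l - 7*I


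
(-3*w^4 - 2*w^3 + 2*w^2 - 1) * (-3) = 9*w^4 + 6*w^3 - 6*w^2 + 3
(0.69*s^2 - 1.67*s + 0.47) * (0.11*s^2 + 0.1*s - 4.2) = 0.0759*s^4 - 0.1147*s^3 - 3.0133*s^2 + 7.061*s - 1.974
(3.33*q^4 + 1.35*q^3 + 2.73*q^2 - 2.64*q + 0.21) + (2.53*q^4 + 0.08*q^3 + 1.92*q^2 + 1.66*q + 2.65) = 5.86*q^4 + 1.43*q^3 + 4.65*q^2 - 0.98*q + 2.86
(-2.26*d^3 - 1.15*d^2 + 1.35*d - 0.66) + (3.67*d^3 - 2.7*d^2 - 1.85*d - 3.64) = 1.41*d^3 - 3.85*d^2 - 0.5*d - 4.3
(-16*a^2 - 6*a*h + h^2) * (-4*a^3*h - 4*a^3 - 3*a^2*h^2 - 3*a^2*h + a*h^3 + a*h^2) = 64*a^5*h + 64*a^5 + 72*a^4*h^2 + 72*a^4*h - 2*a^3*h^3 - 2*a^3*h^2 - 9*a^2*h^4 - 9*a^2*h^3 + a*h^5 + a*h^4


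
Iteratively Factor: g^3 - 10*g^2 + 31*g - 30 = (g - 2)*(g^2 - 8*g + 15) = (g - 5)*(g - 2)*(g - 3)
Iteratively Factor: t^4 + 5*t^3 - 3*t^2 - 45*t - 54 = (t - 3)*(t^3 + 8*t^2 + 21*t + 18) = (t - 3)*(t + 3)*(t^2 + 5*t + 6) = (t - 3)*(t + 2)*(t + 3)*(t + 3)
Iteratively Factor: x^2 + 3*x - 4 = (x - 1)*(x + 4)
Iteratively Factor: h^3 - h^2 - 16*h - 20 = (h + 2)*(h^2 - 3*h - 10) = (h - 5)*(h + 2)*(h + 2)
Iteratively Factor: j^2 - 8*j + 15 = (j - 3)*(j - 5)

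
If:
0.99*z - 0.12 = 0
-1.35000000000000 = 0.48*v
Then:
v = -2.81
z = 0.12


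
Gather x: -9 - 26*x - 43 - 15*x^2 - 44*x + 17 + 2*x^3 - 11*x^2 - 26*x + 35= 2*x^3 - 26*x^2 - 96*x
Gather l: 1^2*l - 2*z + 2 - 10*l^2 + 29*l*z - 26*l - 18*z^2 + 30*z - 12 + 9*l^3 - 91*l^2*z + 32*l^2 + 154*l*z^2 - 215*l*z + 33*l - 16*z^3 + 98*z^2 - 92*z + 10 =9*l^3 + l^2*(22 - 91*z) + l*(154*z^2 - 186*z + 8) - 16*z^3 + 80*z^2 - 64*z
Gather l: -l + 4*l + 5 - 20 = 3*l - 15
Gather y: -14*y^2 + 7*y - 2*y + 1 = -14*y^2 + 5*y + 1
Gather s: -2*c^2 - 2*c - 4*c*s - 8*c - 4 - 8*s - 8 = -2*c^2 - 10*c + s*(-4*c - 8) - 12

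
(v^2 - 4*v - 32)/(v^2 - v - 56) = (v + 4)/(v + 7)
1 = 1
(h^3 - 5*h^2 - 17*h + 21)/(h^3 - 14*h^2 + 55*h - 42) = (h + 3)/(h - 6)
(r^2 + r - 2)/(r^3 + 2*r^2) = (r - 1)/r^2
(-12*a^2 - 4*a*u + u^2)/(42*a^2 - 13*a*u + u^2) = (2*a + u)/(-7*a + u)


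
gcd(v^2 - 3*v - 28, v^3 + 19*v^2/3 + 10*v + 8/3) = v + 4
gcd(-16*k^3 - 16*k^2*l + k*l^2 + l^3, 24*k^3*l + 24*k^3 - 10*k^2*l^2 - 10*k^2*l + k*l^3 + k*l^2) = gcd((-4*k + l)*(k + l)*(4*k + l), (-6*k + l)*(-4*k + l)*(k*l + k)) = 4*k - l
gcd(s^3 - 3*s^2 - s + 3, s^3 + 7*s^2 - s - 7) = s^2 - 1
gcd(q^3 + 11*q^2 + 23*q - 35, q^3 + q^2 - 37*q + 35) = q^2 + 6*q - 7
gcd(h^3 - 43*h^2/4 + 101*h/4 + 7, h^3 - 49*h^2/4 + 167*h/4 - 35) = h^2 - 11*h + 28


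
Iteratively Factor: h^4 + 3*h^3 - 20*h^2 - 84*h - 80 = (h + 2)*(h^3 + h^2 - 22*h - 40) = (h + 2)^2*(h^2 - h - 20) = (h - 5)*(h + 2)^2*(h + 4)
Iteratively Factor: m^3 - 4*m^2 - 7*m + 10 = (m - 1)*(m^2 - 3*m - 10) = (m - 5)*(m - 1)*(m + 2)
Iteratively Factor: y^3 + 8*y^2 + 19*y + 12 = (y + 1)*(y^2 + 7*y + 12) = (y + 1)*(y + 3)*(y + 4)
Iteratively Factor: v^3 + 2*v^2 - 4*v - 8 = (v + 2)*(v^2 - 4) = (v + 2)^2*(v - 2)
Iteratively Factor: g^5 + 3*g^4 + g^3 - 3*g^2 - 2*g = (g + 1)*(g^4 + 2*g^3 - g^2 - 2*g) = (g + 1)^2*(g^3 + g^2 - 2*g) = g*(g + 1)^2*(g^2 + g - 2) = g*(g - 1)*(g + 1)^2*(g + 2)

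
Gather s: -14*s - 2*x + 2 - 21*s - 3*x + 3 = -35*s - 5*x + 5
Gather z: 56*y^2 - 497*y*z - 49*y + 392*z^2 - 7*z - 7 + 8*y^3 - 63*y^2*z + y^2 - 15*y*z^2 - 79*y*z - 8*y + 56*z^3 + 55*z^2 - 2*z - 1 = 8*y^3 + 57*y^2 - 57*y + 56*z^3 + z^2*(447 - 15*y) + z*(-63*y^2 - 576*y - 9) - 8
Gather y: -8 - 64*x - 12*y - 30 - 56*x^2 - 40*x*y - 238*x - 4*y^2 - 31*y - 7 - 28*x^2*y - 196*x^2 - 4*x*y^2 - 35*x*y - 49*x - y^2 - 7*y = -252*x^2 - 351*x + y^2*(-4*x - 5) + y*(-28*x^2 - 75*x - 50) - 45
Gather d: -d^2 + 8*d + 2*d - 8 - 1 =-d^2 + 10*d - 9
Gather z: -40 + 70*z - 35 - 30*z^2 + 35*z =-30*z^2 + 105*z - 75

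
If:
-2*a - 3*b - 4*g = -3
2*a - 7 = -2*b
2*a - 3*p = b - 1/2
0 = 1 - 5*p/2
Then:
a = 7/5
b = 21/10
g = -61/40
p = 2/5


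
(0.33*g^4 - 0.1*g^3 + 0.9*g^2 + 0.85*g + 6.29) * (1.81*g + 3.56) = 0.5973*g^5 + 0.9938*g^4 + 1.273*g^3 + 4.7425*g^2 + 14.4109*g + 22.3924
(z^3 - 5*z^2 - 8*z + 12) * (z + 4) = z^4 - z^3 - 28*z^2 - 20*z + 48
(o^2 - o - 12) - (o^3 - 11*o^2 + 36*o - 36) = -o^3 + 12*o^2 - 37*o + 24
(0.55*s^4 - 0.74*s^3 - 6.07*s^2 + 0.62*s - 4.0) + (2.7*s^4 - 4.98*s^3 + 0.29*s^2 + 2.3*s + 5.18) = 3.25*s^4 - 5.72*s^3 - 5.78*s^2 + 2.92*s + 1.18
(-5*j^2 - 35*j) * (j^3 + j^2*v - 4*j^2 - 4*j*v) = -5*j^5 - 5*j^4*v - 15*j^4 - 15*j^3*v + 140*j^3 + 140*j^2*v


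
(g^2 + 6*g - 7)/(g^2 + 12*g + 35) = (g - 1)/(g + 5)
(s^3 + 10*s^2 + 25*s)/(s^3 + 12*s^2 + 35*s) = (s + 5)/(s + 7)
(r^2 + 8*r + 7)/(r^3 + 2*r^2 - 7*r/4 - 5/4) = 4*(r^2 + 8*r + 7)/(4*r^3 + 8*r^2 - 7*r - 5)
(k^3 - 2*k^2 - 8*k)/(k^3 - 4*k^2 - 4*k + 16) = k/(k - 2)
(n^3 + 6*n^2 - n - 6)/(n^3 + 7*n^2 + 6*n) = (n - 1)/n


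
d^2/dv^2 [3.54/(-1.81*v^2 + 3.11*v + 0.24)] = (-23.194788*v^2 + 39.854028*v + 3.54*(3.62*v - 3.11)*(7.24*v - 6.22) + 3.075552)/(-1.81*v^2 + 3.11*v + 0.24)^3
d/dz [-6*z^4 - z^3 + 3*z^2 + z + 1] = -24*z^3 - 3*z^2 + 6*z + 1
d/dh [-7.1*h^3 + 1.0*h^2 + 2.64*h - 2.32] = -21.3*h^2 + 2.0*h + 2.64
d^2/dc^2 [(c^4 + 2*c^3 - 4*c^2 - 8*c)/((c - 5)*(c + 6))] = 2*(c^6 + 3*c^5 - 87*c^4 - 182*c^3 + 4860*c^2 + 4680*c - 3840)/(c^6 + 3*c^5 - 87*c^4 - 179*c^3 + 2610*c^2 + 2700*c - 27000)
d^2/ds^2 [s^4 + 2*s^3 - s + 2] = 12*s*(s + 1)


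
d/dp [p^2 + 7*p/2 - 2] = 2*p + 7/2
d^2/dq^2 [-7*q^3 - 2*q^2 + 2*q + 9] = -42*q - 4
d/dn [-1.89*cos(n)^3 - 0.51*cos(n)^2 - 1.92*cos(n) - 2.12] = (5.67*cos(n)^2 + 1.02*cos(n) + 1.92)*sin(n)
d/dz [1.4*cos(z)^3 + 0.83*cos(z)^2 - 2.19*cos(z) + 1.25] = (-4.2*cos(z)^2 - 1.66*cos(z) + 2.19)*sin(z)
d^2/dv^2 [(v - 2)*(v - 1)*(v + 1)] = 6*v - 4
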